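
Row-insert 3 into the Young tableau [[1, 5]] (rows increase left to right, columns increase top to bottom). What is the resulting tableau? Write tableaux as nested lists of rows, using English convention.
[[1, 3], [5]]

In row 1, 3 replaces 5 (the leftmost entry greater than 3); 5 is bumped to row 2. 5 starts a new row 2. The new tableau is [[1, 3], [5]].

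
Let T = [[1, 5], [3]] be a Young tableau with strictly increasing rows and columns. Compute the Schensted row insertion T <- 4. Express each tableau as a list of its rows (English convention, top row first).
In row 1, 4 replaces 5 (the leftmost entry greater than 4); 5 is bumped to row 2. 5 is appended to row 2. The new tableau is [[1, 4], [3, 5]].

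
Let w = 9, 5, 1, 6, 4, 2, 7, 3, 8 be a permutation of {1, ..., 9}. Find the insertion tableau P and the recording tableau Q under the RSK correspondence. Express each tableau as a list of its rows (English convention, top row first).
P = [[1, 2, 3, 8], [4, 6, 7], [5], [9]], Q = [[1, 4, 7, 9], [2, 5, 8], [3], [6]]

Insert each entry of the permutation into P by Schensted row insertion, recording in Q the position of each new cell.

Insert 9: appended to row 1. P = [[9]].
Insert 5: 5 bumps 9 from row 1; 9 starts row 2. P = [[5], [9]].
Insert 1: 1 bumps 5 from row 1; 5 bumps 9 from row 2; 9 starts row 3. P = [[1], [5], [9]].
Insert 6: appended to row 1. P = [[1, 6], [5], [9]].
Insert 4: 4 bumps 6 from row 1; 6 appends to row 2. P = [[1, 4], [5, 6], [9]].
Insert 2: 2 bumps 4 from row 1; 4 bumps 5 from row 2; 5 bumps 9 from row 3; 9 starts row 4. P = [[1, 2], [4, 6], [5], [9]].
Insert 7: appended to row 1. P = [[1, 2, 7], [4, 6], [5], [9]].
Insert 3: 3 bumps 7 from row 1; 7 appends to row 2. P = [[1, 2, 3], [4, 6, 7], [5], [9]].
Insert 8: appended to row 1. P = [[1, 2, 3, 8], [4, 6, 7], [5], [9]].

So P = [[1, 2, 3, 8], [4, 6, 7], [5], [9]], Q = [[1, 4, 7, 9], [2, 5, 8], [3], [6]].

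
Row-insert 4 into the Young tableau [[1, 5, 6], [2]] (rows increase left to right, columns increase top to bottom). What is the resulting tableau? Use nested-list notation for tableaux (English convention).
In row 1, 4 replaces 5 (the leftmost entry greater than 4); 5 is bumped to row 2. 5 is appended to row 2. The new tableau is [[1, 4, 6], [2, 5]].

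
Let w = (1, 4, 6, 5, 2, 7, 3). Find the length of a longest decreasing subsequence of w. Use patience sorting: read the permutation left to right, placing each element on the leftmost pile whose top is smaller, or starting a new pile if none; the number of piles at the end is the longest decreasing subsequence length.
1: new pile. tops = [1]
4: onto pile 1 (replacing 1). tops = [4]
6: onto pile 1 (replacing 4). tops = [6]
5: new pile. tops = [6, 5]
2: new pile. tops = [6, 5, 2]
7: onto pile 1 (replacing 6). tops = [7, 5, 2]
3: onto pile 3 (replacing 2). tops = [7, 5, 3]

3 piles, so the longest decreasing subsequence has length 3.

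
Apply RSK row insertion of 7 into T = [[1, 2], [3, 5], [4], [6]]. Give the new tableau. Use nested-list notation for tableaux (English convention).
7 is larger than every entry of row 1, so it is appended to row 1. The new tableau is [[1, 2, 7], [3, 5], [4], [6]].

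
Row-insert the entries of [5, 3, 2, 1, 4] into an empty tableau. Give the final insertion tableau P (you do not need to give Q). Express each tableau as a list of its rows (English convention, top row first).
P = [[1, 4], [2], [3], [5]]

Insert 5: appended to row 1. P = [[5]].
Insert 3: 3 bumps 5 from row 1; 5 starts row 2. P = [[3], [5]].
Insert 2: 2 bumps 3 from row 1; 3 bumps 5 from row 2; 5 starts row 3. P = [[2], [3], [5]].
Insert 1: 1 bumps 2 from row 1; 2 bumps 3 from row 2; 3 bumps 5 from row 3; 5 starts row 4. P = [[1], [2], [3], [5]].
Insert 4: appended to row 1. P = [[1, 4], [2], [3], [5]].

So P = [[1, 4], [2], [3], [5]].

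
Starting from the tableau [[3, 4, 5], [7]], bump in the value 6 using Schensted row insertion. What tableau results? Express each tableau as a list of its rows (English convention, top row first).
[[3, 4, 5, 6], [7]]

6 is larger than every entry of row 1, so it is appended to row 1. The new tableau is [[3, 4, 5, 6], [7]].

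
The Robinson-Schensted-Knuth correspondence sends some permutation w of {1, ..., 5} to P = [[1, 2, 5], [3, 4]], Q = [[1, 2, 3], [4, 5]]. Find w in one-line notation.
3 4 5 1 2

Reverse the RSK construction: for i from n down to 1, find the cell of Q containing i, remove the entry at that cell from P, and reverse-bump it up through P; the value ejected from row 1 is w(i).

Step i=5: Q has 5 at row 2, column 2; remove 4 from row 2 of P and reverse-bump: 4 enters row 1 and ejects 2. So w(5) = 2. P is now [[1, 4, 5], [3]].
Step i=4: Q has 4 at row 2, column 1; remove 3 from row 2 of P and reverse-bump: 3 enters row 1 and ejects 1. So w(4) = 1. P is now [[3, 4, 5]].
Step i=3: Q has 3 at row 1, column 3; remove that cell from P, ejecting 5. So w(3) = 5. P is now [[3, 4]].
Step i=2: Q has 2 at row 1, column 2; remove that cell from P, ejecting 4. So w(2) = 4. P is now [[3]].
Step i=1: Q has 1 at row 1, column 1; remove that cell from P, ejecting 3. So w(1) = 3. P is now [].

So w = 3 4 5 1 2.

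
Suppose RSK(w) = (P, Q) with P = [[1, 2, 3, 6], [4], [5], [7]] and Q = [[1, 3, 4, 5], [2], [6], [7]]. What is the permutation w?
Reverse the RSK construction: for i from n down to 1, find the cell of Q containing i, remove the entry at that cell from P, and reverse-bump it up through P; the value ejected from row 1 is w(i).

Step i=7: Q has 7 at row 4, column 1; remove 7 from row 4 of P and reverse-bump: 7 enters row 3 and ejects 5; 5 enters row 2 and ejects 4; 4 enters row 1 and ejects 3. So w(7) = 3. P is now [[1, 2, 4, 6], [5], [7]].
Step i=6: Q has 6 at row 3, column 1; remove 7 from row 3 of P and reverse-bump: 7 enters row 2 and ejects 5; 5 enters row 1 and ejects 4. So w(6) = 4. P is now [[1, 2, 5, 6], [7]].
Step i=5: Q has 5 at row 1, column 4; remove that cell from P, ejecting 6. So w(5) = 6. P is now [[1, 2, 5], [7]].
Step i=4: Q has 4 at row 1, column 3; remove that cell from P, ejecting 5. So w(4) = 5. P is now [[1, 2], [7]].
Step i=3: Q has 3 at row 1, column 2; remove that cell from P, ejecting 2. So w(3) = 2. P is now [[1], [7]].
Step i=2: Q has 2 at row 2, column 1; remove 7 from row 2 of P and reverse-bump: 7 enters row 1 and ejects 1. So w(2) = 1. P is now [[7]].
Step i=1: Q has 1 at row 1, column 1; remove that cell from P, ejecting 7. So w(1) = 7. P is now [].

So w = 7 1 2 5 6 4 3.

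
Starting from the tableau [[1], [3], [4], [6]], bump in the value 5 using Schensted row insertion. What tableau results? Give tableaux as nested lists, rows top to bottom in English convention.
5 is larger than every entry of row 1, so it is appended to row 1. The new tableau is [[1, 5], [3], [4], [6]].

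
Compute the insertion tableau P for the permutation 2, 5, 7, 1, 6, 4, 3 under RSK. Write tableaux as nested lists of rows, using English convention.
P = [[1, 3, 6], [2, 4], [5], [7]]

Insert 2: appended to row 1. P = [[2]].
Insert 5: appended to row 1. P = [[2, 5]].
Insert 7: appended to row 1. P = [[2, 5, 7]].
Insert 1: 1 bumps 2 from row 1; 2 starts row 2. P = [[1, 5, 7], [2]].
Insert 6: 6 bumps 7 from row 1; 7 appends to row 2. P = [[1, 5, 6], [2, 7]].
Insert 4: 4 bumps 5 from row 1; 5 bumps 7 from row 2; 7 starts row 3. P = [[1, 4, 6], [2, 5], [7]].
Insert 3: 3 bumps 4 from row 1; 4 bumps 5 from row 2; 5 bumps 7 from row 3; 7 starts row 4. P = [[1, 3, 6], [2, 4], [5], [7]].

So P = [[1, 3, 6], [2, 4], [5], [7]].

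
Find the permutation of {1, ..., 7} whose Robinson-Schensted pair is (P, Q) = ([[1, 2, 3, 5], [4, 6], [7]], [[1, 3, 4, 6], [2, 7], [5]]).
7 1 2 4 3 6 5

Reverse RSK: for i = n, n-1, ..., 1, locate i in Q, remove the corresponding corner cell from P, and reverse-bump its entry up through P; the value ejected from row 1 is w(i).

So w = 7 1 2 4 3 6 5.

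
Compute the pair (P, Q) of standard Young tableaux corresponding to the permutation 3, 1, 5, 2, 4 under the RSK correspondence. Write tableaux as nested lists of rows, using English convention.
P = [[1, 2, 4], [3, 5]], Q = [[1, 3, 5], [2, 4]]

Insert each entry of the permutation into P by Schensted row insertion, recording in Q the position of each new cell.

Insert 3: appended to row 1. P = [[3]].
Insert 1: 1 bumps 3 from row 1; 3 starts row 2. P = [[1], [3]].
Insert 5: appended to row 1. P = [[1, 5], [3]].
Insert 2: 2 bumps 5 from row 1; 5 appends to row 2. P = [[1, 2], [3, 5]].
Insert 4: appended to row 1. P = [[1, 2, 4], [3, 5]].

So P = [[1, 2, 4], [3, 5]], Q = [[1, 3, 5], [2, 4]].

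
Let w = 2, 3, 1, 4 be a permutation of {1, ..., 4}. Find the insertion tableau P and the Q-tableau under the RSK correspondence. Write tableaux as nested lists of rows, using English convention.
P = [[1, 3, 4], [2]], Q = [[1, 2, 4], [3]]

Insert each entry of the permutation into P by Schensted row insertion, recording in Q the position of each new cell.

Insert 2: appended to row 1. P = [[2]].
Insert 3: appended to row 1. P = [[2, 3]].
Insert 1: 1 bumps 2 from row 1; 2 starts row 2. P = [[1, 3], [2]].
Insert 4: appended to row 1. P = [[1, 3, 4], [2]].

So P = [[1, 3, 4], [2]], Q = [[1, 2, 4], [3]].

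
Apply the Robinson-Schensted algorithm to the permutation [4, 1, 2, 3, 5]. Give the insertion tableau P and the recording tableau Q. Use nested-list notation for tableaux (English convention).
P = [[1, 2, 3, 5], [4]], Q = [[1, 3, 4, 5], [2]]

Insert each entry of the permutation into P by Schensted row insertion, recording in Q the position of each new cell.

Insert 4: appended to row 1. P = [[4]].
Insert 1: 1 bumps 4 from row 1; 4 starts row 2. P = [[1], [4]].
Insert 2: appended to row 1. P = [[1, 2], [4]].
Insert 3: appended to row 1. P = [[1, 2, 3], [4]].
Insert 5: appended to row 1. P = [[1, 2, 3, 5], [4]].

So P = [[1, 2, 3, 5], [4]], Q = [[1, 3, 4, 5], [2]].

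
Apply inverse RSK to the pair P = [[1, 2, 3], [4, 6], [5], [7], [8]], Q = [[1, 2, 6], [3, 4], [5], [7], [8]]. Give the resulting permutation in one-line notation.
Reverse the RSK construction: for i from n down to 1, find the cell of Q containing i, remove the entry at that cell from P, and reverse-bump it up through P; the value ejected from row 1 is w(i).

Step i=8: Q has 8 at row 5, column 1; remove 8 from row 5 of P and reverse-bump: 8 enters row 4 and ejects 7; 7 enters row 3 and ejects 5; 5 enters row 2 and ejects 4; 4 enters row 1 and ejects 3. So w(8) = 3. P is now [[1, 2, 4], [5, 6], [7], [8]].
Step i=7: Q has 7 at row 4, column 1; remove 8 from row 4 of P and reverse-bump: 8 enters row 3 and ejects 7; 7 enters row 2 and ejects 6; 6 enters row 1 and ejects 4. So w(7) = 4. P is now [[1, 2, 6], [5, 7], [8]].
Step i=6: Q has 6 at row 1, column 3; remove that cell from P, ejecting 6. So w(6) = 6. P is now [[1, 2], [5, 7], [8]].
Step i=5: Q has 5 at row 3, column 1; remove 8 from row 3 of P and reverse-bump: 8 enters row 2 and ejects 7; 7 enters row 1 and ejects 2. So w(5) = 2. P is now [[1, 7], [5, 8]].
Step i=4: Q has 4 at row 2, column 2; remove 8 from row 2 of P and reverse-bump: 8 enters row 1 and ejects 7. So w(4) = 7. P is now [[1, 8], [5]].
Step i=3: Q has 3 at row 2, column 1; remove 5 from row 2 of P and reverse-bump: 5 enters row 1 and ejects 1. So w(3) = 1. P is now [[5, 8]].
Step i=2: Q has 2 at row 1, column 2; remove that cell from P, ejecting 8. So w(2) = 8. P is now [[5]].
Step i=1: Q has 1 at row 1, column 1; remove that cell from P, ejecting 5. So w(1) = 5. P is now [].

So w = 5 8 1 7 2 6 4 3.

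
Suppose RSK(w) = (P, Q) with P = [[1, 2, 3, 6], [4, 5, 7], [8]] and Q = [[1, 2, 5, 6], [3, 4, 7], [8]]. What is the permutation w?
4 5 1 2 3 8 7 6

Reverse the RSK construction: for i from n down to 1, find the cell of Q containing i, remove the entry at that cell from P, and reverse-bump it up through P; the value ejected from row 1 is w(i).

Step i=8: Q has 8 at row 3, column 1; remove 8 from row 3 of P and reverse-bump: 8 enters row 2 and ejects 7; 7 enters row 1 and ejects 6. So w(8) = 6. P is now [[1, 2, 3, 7], [4, 5, 8]].
Step i=7: Q has 7 at row 2, column 3; remove 8 from row 2 of P and reverse-bump: 8 enters row 1 and ejects 7. So w(7) = 7. P is now [[1, 2, 3, 8], [4, 5]].
Step i=6: Q has 6 at row 1, column 4; remove that cell from P, ejecting 8. So w(6) = 8. P is now [[1, 2, 3], [4, 5]].
Step i=5: Q has 5 at row 1, column 3; remove that cell from P, ejecting 3. So w(5) = 3. P is now [[1, 2], [4, 5]].
Step i=4: Q has 4 at row 2, column 2; remove 5 from row 2 of P and reverse-bump: 5 enters row 1 and ejects 2. So w(4) = 2. P is now [[1, 5], [4]].
Step i=3: Q has 3 at row 2, column 1; remove 4 from row 2 of P and reverse-bump: 4 enters row 1 and ejects 1. So w(3) = 1. P is now [[4, 5]].
Step i=2: Q has 2 at row 1, column 2; remove that cell from P, ejecting 5. So w(2) = 5. P is now [[4]].
Step i=1: Q has 1 at row 1, column 1; remove that cell from P, ejecting 4. So w(1) = 4. P is now [].

So w = 4 5 1 2 3 8 7 6.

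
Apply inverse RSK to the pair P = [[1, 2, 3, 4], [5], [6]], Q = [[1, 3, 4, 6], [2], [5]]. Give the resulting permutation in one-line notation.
6 1 2 5 3 4

Reverse the RSK construction: for i from n down to 1, find the cell of Q containing i, remove the entry at that cell from P, and reverse-bump it up through P; the value ejected from row 1 is w(i).

Step i=6: Q has 6 at row 1, column 4; remove that cell from P, ejecting 4. So w(6) = 4. P is now [[1, 2, 3], [5], [6]].
Step i=5: Q has 5 at row 3, column 1; remove 6 from row 3 of P and reverse-bump: 6 enters row 2 and ejects 5; 5 enters row 1 and ejects 3. So w(5) = 3. P is now [[1, 2, 5], [6]].
Step i=4: Q has 4 at row 1, column 3; remove that cell from P, ejecting 5. So w(4) = 5. P is now [[1, 2], [6]].
Step i=3: Q has 3 at row 1, column 2; remove that cell from P, ejecting 2. So w(3) = 2. P is now [[1], [6]].
Step i=2: Q has 2 at row 2, column 1; remove 6 from row 2 of P and reverse-bump: 6 enters row 1 and ejects 1. So w(2) = 1. P is now [[6]].
Step i=1: Q has 1 at row 1, column 1; remove that cell from P, ejecting 6. So w(1) = 6. P is now [].

So w = 6 1 2 5 3 4.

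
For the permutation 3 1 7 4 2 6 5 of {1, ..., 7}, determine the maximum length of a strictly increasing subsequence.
3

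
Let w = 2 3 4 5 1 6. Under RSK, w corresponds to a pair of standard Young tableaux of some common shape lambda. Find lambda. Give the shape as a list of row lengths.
Row-insert each entry into an empty tableau.

After inserting 2: P = [[2]].
After inserting 3: P = [[2, 3]].
After inserting 4: P = [[2, 3, 4]].
After inserting 5: P = [[2, 3, 4, 5]].
After inserting 1: P = [[1, 3, 4, 5], [2]].
After inserting 6: P = [[1, 3, 4, 5, 6], [2]].

The final insertion tableau P = [[1, 3, 4, 5, 6], [2]] has shape [5, 1].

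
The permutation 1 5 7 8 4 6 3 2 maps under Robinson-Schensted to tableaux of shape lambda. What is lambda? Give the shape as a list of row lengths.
RSK row insertion gives P = [[1, 2, 6, 8], [3, 7], [4], [5]], which has shape [4, 2, 1, 1].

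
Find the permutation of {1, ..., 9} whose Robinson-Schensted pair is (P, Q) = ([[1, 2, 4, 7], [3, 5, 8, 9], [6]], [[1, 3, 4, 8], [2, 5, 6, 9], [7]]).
3 1 6 8 2 5 4 9 7

Reverse the RSK construction: for i from n down to 1, find the cell of Q containing i, remove the entry at that cell from P, and reverse-bump it up through P; the value ejected from row 1 is w(i).

Step i=9: Q has 9 at row 2, column 4; remove 9 from row 2 of P and reverse-bump: 9 enters row 1 and ejects 7. So w(9) = 7. P is now [[1, 2, 4, 9], [3, 5, 8], [6]].
Step i=8: Q has 8 at row 1, column 4; remove that cell from P, ejecting 9. So w(8) = 9. P is now [[1, 2, 4], [3, 5, 8], [6]].
Step i=7: Q has 7 at row 3, column 1; remove 6 from row 3 of P and reverse-bump: 6 enters row 2 and ejects 5; 5 enters row 1 and ejects 4. So w(7) = 4. P is now [[1, 2, 5], [3, 6, 8]].
Step i=6: Q has 6 at row 2, column 3; remove 8 from row 2 of P and reverse-bump: 8 enters row 1 and ejects 5. So w(6) = 5. P is now [[1, 2, 8], [3, 6]].
Step i=5: Q has 5 at row 2, column 2; remove 6 from row 2 of P and reverse-bump: 6 enters row 1 and ejects 2. So w(5) = 2. P is now [[1, 6, 8], [3]].
Step i=4: Q has 4 at row 1, column 3; remove that cell from P, ejecting 8. So w(4) = 8. P is now [[1, 6], [3]].
Step i=3: Q has 3 at row 1, column 2; remove that cell from P, ejecting 6. So w(3) = 6. P is now [[1], [3]].
Step i=2: Q has 2 at row 2, column 1; remove 3 from row 2 of P and reverse-bump: 3 enters row 1 and ejects 1. So w(2) = 1. P is now [[3]].
Step i=1: Q has 1 at row 1, column 1; remove that cell from P, ejecting 3. So w(1) = 3. P is now [].

So w = 3 1 6 8 2 5 4 9 7.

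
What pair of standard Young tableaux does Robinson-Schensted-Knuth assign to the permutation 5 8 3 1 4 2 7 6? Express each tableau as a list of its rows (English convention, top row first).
Insert each entry of the permutation into P by Schensted row insertion, recording in Q the position of each new cell.

Insert 5: appended to row 1. P = [[5]].
Insert 8: appended to row 1. P = [[5, 8]].
Insert 3: 3 bumps 5 from row 1; 5 starts row 2. P = [[3, 8], [5]].
Insert 1: 1 bumps 3 from row 1; 3 bumps 5 from row 2; 5 starts row 3. P = [[1, 8], [3], [5]].
Insert 4: 4 bumps 8 from row 1; 8 appends to row 2. P = [[1, 4], [3, 8], [5]].
Insert 2: 2 bumps 4 from row 1; 4 bumps 8 from row 2; 8 appends to row 3. P = [[1, 2], [3, 4], [5, 8]].
Insert 7: appended to row 1. P = [[1, 2, 7], [3, 4], [5, 8]].
Insert 6: 6 bumps 7 from row 1; 7 appends to row 2. P = [[1, 2, 6], [3, 4, 7], [5, 8]].

So P = [[1, 2, 6], [3, 4, 7], [5, 8]], Q = [[1, 2, 7], [3, 5, 8], [4, 6]].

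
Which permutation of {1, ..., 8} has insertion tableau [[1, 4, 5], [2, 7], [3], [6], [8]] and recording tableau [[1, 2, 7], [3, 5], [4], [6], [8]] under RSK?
6 8 7 3 4 2 5 1

Reverse the RSK construction: for i from n down to 1, find the cell of Q containing i, remove the entry at that cell from P, and reverse-bump it up through P; the value ejected from row 1 is w(i).

Step i=8: Q has 8 at row 5, column 1; remove 8 from row 5 of P and reverse-bump: 8 enters row 4 and ejects 6; 6 enters row 3 and ejects 3; 3 enters row 2 and ejects 2; 2 enters row 1 and ejects 1. So w(8) = 1. P is now [[2, 4, 5], [3, 7], [6], [8]].
Step i=7: Q has 7 at row 1, column 3; remove that cell from P, ejecting 5. So w(7) = 5. P is now [[2, 4], [3, 7], [6], [8]].
Step i=6: Q has 6 at row 4, column 1; remove 8 from row 4 of P and reverse-bump: 8 enters row 3 and ejects 6; 6 enters row 2 and ejects 3; 3 enters row 1 and ejects 2. So w(6) = 2. P is now [[3, 4], [6, 7], [8]].
Step i=5: Q has 5 at row 2, column 2; remove 7 from row 2 of P and reverse-bump: 7 enters row 1 and ejects 4. So w(5) = 4. P is now [[3, 7], [6], [8]].
Step i=4: Q has 4 at row 3, column 1; remove 8 from row 3 of P and reverse-bump: 8 enters row 2 and ejects 6; 6 enters row 1 and ejects 3. So w(4) = 3. P is now [[6, 7], [8]].
Step i=3: Q has 3 at row 2, column 1; remove 8 from row 2 of P and reverse-bump: 8 enters row 1 and ejects 7. So w(3) = 7. P is now [[6, 8]].
Step i=2: Q has 2 at row 1, column 2; remove that cell from P, ejecting 8. So w(2) = 8. P is now [[6]].
Step i=1: Q has 1 at row 1, column 1; remove that cell from P, ejecting 6. So w(1) = 6. P is now [].

So w = 6 8 7 3 4 2 5 1.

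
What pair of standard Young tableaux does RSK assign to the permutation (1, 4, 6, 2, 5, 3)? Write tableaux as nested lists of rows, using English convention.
P = [[1, 2, 3], [4, 5], [6]], Q = [[1, 2, 3], [4, 5], [6]]

Insert each entry of the permutation into P by Schensted row insertion, recording in Q the position of each new cell.

Insert 1: appended to row 1. P = [[1]], Q = [[1]].
Insert 4: appended to row 1. P = [[1, 4]], Q = [[1, 2]].
Insert 6: appended to row 1. P = [[1, 4, 6]], Q = [[1, 2, 3]].
Insert 2: 2 bumps 4 from row 1; 4 starts row 2. P = [[1, 2, 6], [4]], Q = [[1, 2, 3], [4]].
Insert 5: 5 bumps 6 from row 1; 6 appends to row 2. P = [[1, 2, 5], [4, 6]], Q = [[1, 2, 3], [4, 5]].
Insert 3: 3 bumps 5 from row 1; 5 bumps 6 from row 2; 6 starts row 3. P = [[1, 2, 3], [4, 5], [6]], Q = [[1, 2, 3], [4, 5], [6]].

So P = [[1, 2, 3], [4, 5], [6]], Q = [[1, 2, 3], [4, 5], [6]].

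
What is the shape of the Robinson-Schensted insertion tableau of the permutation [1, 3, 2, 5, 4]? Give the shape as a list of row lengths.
Row-insert each entry into an empty tableau.

After inserting 1: P = [[1]].
After inserting 3: P = [[1, 3]].
After inserting 2: P = [[1, 2], [3]].
After inserting 5: P = [[1, 2, 5], [3]].
After inserting 4: P = [[1, 2, 4], [3, 5]].

The final insertion tableau P = [[1, 2, 4], [3, 5]] has shape [3, 2].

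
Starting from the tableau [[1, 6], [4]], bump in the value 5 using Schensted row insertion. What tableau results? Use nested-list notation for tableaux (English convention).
In row 1, 5 replaces 6 (the leftmost entry greater than 5); 6 is bumped to row 2. 6 is appended to row 2. The new tableau is [[1, 5], [4, 6]].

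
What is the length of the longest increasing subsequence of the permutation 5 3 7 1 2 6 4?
3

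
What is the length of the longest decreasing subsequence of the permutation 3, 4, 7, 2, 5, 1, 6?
3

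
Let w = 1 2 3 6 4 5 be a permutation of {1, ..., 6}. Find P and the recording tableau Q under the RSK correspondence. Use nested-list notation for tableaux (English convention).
P = [[1, 2, 3, 4, 5], [6]], Q = [[1, 2, 3, 4, 6], [5]]

Insert each entry of the permutation into P by Schensted row insertion, recording in Q the position of each new cell.

After inserting 1: P = [[1]].
After inserting 2: P = [[1, 2]].
After inserting 3: P = [[1, 2, 3]].
After inserting 6: P = [[1, 2, 3, 6]].
After inserting 4: P = [[1, 2, 3, 4], [6]].
After inserting 5: P = [[1, 2, 3, 4, 5], [6]].

So P = [[1, 2, 3, 4, 5], [6]], Q = [[1, 2, 3, 4, 6], [5]].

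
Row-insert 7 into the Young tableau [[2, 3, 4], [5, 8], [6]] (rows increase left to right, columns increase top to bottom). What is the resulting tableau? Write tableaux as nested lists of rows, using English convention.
[[2, 3, 4, 7], [5, 8], [6]]

7 is larger than every entry of row 1, so it is appended to row 1. The new tableau is [[2, 3, 4, 7], [5, 8], [6]].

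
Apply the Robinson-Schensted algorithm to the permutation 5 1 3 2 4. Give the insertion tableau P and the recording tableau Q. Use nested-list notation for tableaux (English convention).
P = [[1, 2, 4], [3], [5]], Q = [[1, 3, 5], [2], [4]]

Insert each entry of the permutation into P by Schensted row insertion, recording in Q the position of each new cell.

Insert 5: appended to row 1. P = [[5]], Q = [[1]].
Insert 1: 1 bumps 5 from row 1; 5 starts row 2. P = [[1], [5]], Q = [[1], [2]].
Insert 3: appended to row 1. P = [[1, 3], [5]], Q = [[1, 3], [2]].
Insert 2: 2 bumps 3 from row 1; 3 bumps 5 from row 2; 5 starts row 3. P = [[1, 2], [3], [5]], Q = [[1, 3], [2], [4]].
Insert 4: appended to row 1. P = [[1, 2, 4], [3], [5]], Q = [[1, 3, 5], [2], [4]].

So P = [[1, 2, 4], [3], [5]], Q = [[1, 3, 5], [2], [4]].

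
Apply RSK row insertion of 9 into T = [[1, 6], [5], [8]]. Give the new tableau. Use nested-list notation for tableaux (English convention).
[[1, 6, 9], [5], [8]]

9 is larger than every entry of row 1, so it is appended to row 1. The new tableau is [[1, 6, 9], [5], [8]].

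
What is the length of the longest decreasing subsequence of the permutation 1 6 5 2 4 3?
4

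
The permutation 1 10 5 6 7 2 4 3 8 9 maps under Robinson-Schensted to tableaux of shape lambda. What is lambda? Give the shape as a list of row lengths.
[6, 2, 1, 1]

Row-insert each entry into an empty tableau.

After inserting 1: P = [[1]].
After inserting 10: P = [[1, 10]].
After inserting 5: P = [[1, 5], [10]].
After inserting 6: P = [[1, 5, 6], [10]].
After inserting 7: P = [[1, 5, 6, 7], [10]].
After inserting 2: P = [[1, 2, 6, 7], [5], [10]].
After inserting 4: P = [[1, 2, 4, 7], [5, 6], [10]].
After inserting 3: P = [[1, 2, 3, 7], [4, 6], [5], [10]].
After inserting 8: P = [[1, 2, 3, 7, 8], [4, 6], [5], [10]].
After inserting 9: P = [[1, 2, 3, 7, 8, 9], [4, 6], [5], [10]].

The final insertion tableau P = [[1, 2, 3, 7, 8, 9], [4, 6], [5], [10]] has shape [6, 2, 1, 1].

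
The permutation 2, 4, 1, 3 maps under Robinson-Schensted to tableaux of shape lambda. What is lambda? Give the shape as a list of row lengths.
Row-insert each entry into an empty tableau.

After inserting 2: P = [[2]].
After inserting 4: P = [[2, 4]].
After inserting 1: P = [[1, 4], [2]].
After inserting 3: P = [[1, 3], [2, 4]].

The final insertion tableau P = [[1, 3], [2, 4]] has shape [2, 2].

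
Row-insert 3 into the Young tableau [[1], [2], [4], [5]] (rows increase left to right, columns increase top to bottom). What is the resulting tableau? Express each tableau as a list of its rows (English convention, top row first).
[[1, 3], [2], [4], [5]]

3 is larger than every entry of row 1, so it is appended to row 1. The new tableau is [[1, 3], [2], [4], [5]].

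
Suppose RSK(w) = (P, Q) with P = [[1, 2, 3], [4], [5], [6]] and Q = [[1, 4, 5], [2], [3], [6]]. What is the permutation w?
6 5 1 2 4 3

Reverse the RSK construction: for i from n down to 1, find the cell of Q containing i, remove the entry at that cell from P, and reverse-bump it up through P; the value ejected from row 1 is w(i).

Step i=6: Q has 6 at row 4, column 1; remove 6 from row 4 of P and reverse-bump: 6 enters row 3 and ejects 5; 5 enters row 2 and ejects 4; 4 enters row 1 and ejects 3. So w(6) = 3. P is now [[1, 2, 4], [5], [6]].
Step i=5: Q has 5 at row 1, column 3; remove that cell from P, ejecting 4. So w(5) = 4. P is now [[1, 2], [5], [6]].
Step i=4: Q has 4 at row 1, column 2; remove that cell from P, ejecting 2. So w(4) = 2. P is now [[1], [5], [6]].
Step i=3: Q has 3 at row 3, column 1; remove 6 from row 3 of P and reverse-bump: 6 enters row 2 and ejects 5; 5 enters row 1 and ejects 1. So w(3) = 1. P is now [[5], [6]].
Step i=2: Q has 2 at row 2, column 1; remove 6 from row 2 of P and reverse-bump: 6 enters row 1 and ejects 5. So w(2) = 5. P is now [[6]].
Step i=1: Q has 1 at row 1, column 1; remove that cell from P, ejecting 6. So w(1) = 6. P is now [].

So w = 6 5 1 2 4 3.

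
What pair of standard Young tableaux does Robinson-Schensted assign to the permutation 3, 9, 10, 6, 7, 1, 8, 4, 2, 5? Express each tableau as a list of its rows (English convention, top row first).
P = [[1, 2, 5, 8], [3, 4, 7], [6, 10], [9]], Q = [[1, 2, 3, 7], [4, 5, 10], [6, 8], [9]]

Insert each entry of the permutation into P by Schensted row insertion, recording in Q the position of each new cell.

Insert 3: appended to row 1. P = [[3]].
Insert 9: appended to row 1. P = [[3, 9]].
Insert 10: appended to row 1. P = [[3, 9, 10]].
Insert 6: 6 bumps 9 from row 1; 9 starts row 2. P = [[3, 6, 10], [9]].
Insert 7: 7 bumps 10 from row 1; 10 appends to row 2. P = [[3, 6, 7], [9, 10]].
Insert 1: 1 bumps 3 from row 1; 3 bumps 9 from row 2; 9 starts row 3. P = [[1, 6, 7], [3, 10], [9]].
Insert 8: appended to row 1. P = [[1, 6, 7, 8], [3, 10], [9]].
Insert 4: 4 bumps 6 from row 1; 6 bumps 10 from row 2; 10 appends to row 3. P = [[1, 4, 7, 8], [3, 6], [9, 10]].
Insert 2: 2 bumps 4 from row 1; 4 bumps 6 from row 2; 6 bumps 9 from row 3; 9 starts row 4. P = [[1, 2, 7, 8], [3, 4], [6, 10], [9]].
Insert 5: 5 bumps 7 from row 1; 7 appends to row 2. P = [[1, 2, 5, 8], [3, 4, 7], [6, 10], [9]].

So P = [[1, 2, 5, 8], [3, 4, 7], [6, 10], [9]], Q = [[1, 2, 3, 7], [4, 5, 10], [6, 8], [9]].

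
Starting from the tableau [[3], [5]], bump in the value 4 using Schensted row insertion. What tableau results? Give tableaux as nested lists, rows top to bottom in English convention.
4 is larger than every entry of row 1, so it is appended to row 1. The new tableau is [[3, 4], [5]].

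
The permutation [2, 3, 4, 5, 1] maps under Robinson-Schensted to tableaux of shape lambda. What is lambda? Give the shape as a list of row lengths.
Row-insert each entry into an empty tableau.

After inserting 2: P = [[2]].
After inserting 3: P = [[2, 3]].
After inserting 4: P = [[2, 3, 4]].
After inserting 5: P = [[2, 3, 4, 5]].
After inserting 1: P = [[1, 3, 4, 5], [2]].

The final insertion tableau P = [[1, 3, 4, 5], [2]] has shape [4, 1].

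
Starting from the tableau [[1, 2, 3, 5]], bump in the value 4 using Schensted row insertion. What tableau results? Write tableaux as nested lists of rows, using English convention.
In row 1, 4 replaces 5 (the leftmost entry greater than 4); 5 is bumped to row 2. 5 starts a new row 2. The new tableau is [[1, 2, 3, 4], [5]].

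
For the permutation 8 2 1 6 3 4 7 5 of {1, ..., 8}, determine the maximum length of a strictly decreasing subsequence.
3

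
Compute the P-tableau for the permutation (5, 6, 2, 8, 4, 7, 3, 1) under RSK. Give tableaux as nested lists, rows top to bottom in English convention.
P = [[1, 3, 7], [2, 6, 8], [4], [5]]

After inserting 5: P = [[5]].
After inserting 6: P = [[5, 6]].
After inserting 2: P = [[2, 6], [5]].
After inserting 8: P = [[2, 6, 8], [5]].
After inserting 4: P = [[2, 4, 8], [5, 6]].
After inserting 7: P = [[2, 4, 7], [5, 6, 8]].
After inserting 3: P = [[2, 3, 7], [4, 6, 8], [5]].
After inserting 1: P = [[1, 3, 7], [2, 6, 8], [4], [5]].

So P = [[1, 3, 7], [2, 6, 8], [4], [5]].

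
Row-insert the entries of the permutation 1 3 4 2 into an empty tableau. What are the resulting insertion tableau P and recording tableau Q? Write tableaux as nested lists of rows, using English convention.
Insert each entry of the permutation into P by Schensted row insertion, recording in Q the position of each new cell.

Insert 1: appended to row 1. P = [[1]], Q = [[1]].
Insert 3: appended to row 1. P = [[1, 3]], Q = [[1, 2]].
Insert 4: appended to row 1. P = [[1, 3, 4]], Q = [[1, 2, 3]].
Insert 2: 2 bumps 3 from row 1; 3 starts row 2. P = [[1, 2, 4], [3]], Q = [[1, 2, 3], [4]].

So P = [[1, 2, 4], [3]], Q = [[1, 2, 3], [4]].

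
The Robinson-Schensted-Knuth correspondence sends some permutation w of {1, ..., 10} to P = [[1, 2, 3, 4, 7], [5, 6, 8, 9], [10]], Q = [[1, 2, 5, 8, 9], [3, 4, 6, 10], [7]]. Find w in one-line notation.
Reverse the RSK construction: for i from n down to 1, find the cell of Q containing i, remove the entry at that cell from P, and reverse-bump it up through P; the value ejected from row 1 is w(i).

Step i=10: Q has 10 at row 2, column 4; remove 9 from row 2 of P and reverse-bump: 9 enters row 1 and ejects 7. So w(10) = 7. P is now [[1, 2, 3, 4, 9], [5, 6, 8], [10]].
Step i=9: Q has 9 at row 1, column 5; remove that cell from P, ejecting 9. So w(9) = 9. P is now [[1, 2, 3, 4], [5, 6, 8], [10]].
Step i=8: Q has 8 at row 1, column 4; remove that cell from P, ejecting 4. So w(8) = 4. P is now [[1, 2, 3], [5, 6, 8], [10]].
Step i=7: Q has 7 at row 3, column 1; remove 10 from row 3 of P and reverse-bump: 10 enters row 2 and ejects 8; 8 enters row 1 and ejects 3. So w(7) = 3. P is now [[1, 2, 8], [5, 6, 10]].
Step i=6: Q has 6 at row 2, column 3; remove 10 from row 2 of P and reverse-bump: 10 enters row 1 and ejects 8. So w(6) = 8. P is now [[1, 2, 10], [5, 6]].
Step i=5: Q has 5 at row 1, column 3; remove that cell from P, ejecting 10. So w(5) = 10. P is now [[1, 2], [5, 6]].
Step i=4: Q has 4 at row 2, column 2; remove 6 from row 2 of P and reverse-bump: 6 enters row 1 and ejects 2. So w(4) = 2. P is now [[1, 6], [5]].
Step i=3: Q has 3 at row 2, column 1; remove 5 from row 2 of P and reverse-bump: 5 enters row 1 and ejects 1. So w(3) = 1. P is now [[5, 6]].
Step i=2: Q has 2 at row 1, column 2; remove that cell from P, ejecting 6. So w(2) = 6. P is now [[5]].
Step i=1: Q has 1 at row 1, column 1; remove that cell from P, ejecting 5. So w(1) = 5. P is now [].

So w = 5 6 1 2 10 8 3 4 9 7.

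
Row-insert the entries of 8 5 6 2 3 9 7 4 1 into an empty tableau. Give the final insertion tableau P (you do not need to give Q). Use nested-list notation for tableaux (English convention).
P = [[1, 3, 4], [2, 6, 7], [5, 9], [8]]

After inserting 8: P = [[8]].
After inserting 5: P = [[5], [8]].
After inserting 6: P = [[5, 6], [8]].
After inserting 2: P = [[2, 6], [5], [8]].
After inserting 3: P = [[2, 3], [5, 6], [8]].
After inserting 9: P = [[2, 3, 9], [5, 6], [8]].
After inserting 7: P = [[2, 3, 7], [5, 6, 9], [8]].
After inserting 4: P = [[2, 3, 4], [5, 6, 7], [8, 9]].
After inserting 1: P = [[1, 3, 4], [2, 6, 7], [5, 9], [8]].

So P = [[1, 3, 4], [2, 6, 7], [5, 9], [8]].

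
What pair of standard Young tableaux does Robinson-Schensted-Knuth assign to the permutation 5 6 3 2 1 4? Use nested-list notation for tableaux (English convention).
Insert each entry of the permutation into P by Schensted row insertion, recording in Q the position of each new cell.

Insert 5: appended to row 1. P = [[5]], Q = [[1]].
Insert 6: appended to row 1. P = [[5, 6]], Q = [[1, 2]].
Insert 3: 3 bumps 5 from row 1; 5 starts row 2. P = [[3, 6], [5]], Q = [[1, 2], [3]].
Insert 2: 2 bumps 3 from row 1; 3 bumps 5 from row 2; 5 starts row 3. P = [[2, 6], [3], [5]], Q = [[1, 2], [3], [4]].
Insert 1: 1 bumps 2 from row 1; 2 bumps 3 from row 2; 3 bumps 5 from row 3; 5 starts row 4. P = [[1, 6], [2], [3], [5]], Q = [[1, 2], [3], [4], [5]].
Insert 4: 4 bumps 6 from row 1; 6 appends to row 2. P = [[1, 4], [2, 6], [3], [5]], Q = [[1, 2], [3, 6], [4], [5]].

So P = [[1, 4], [2, 6], [3], [5]], Q = [[1, 2], [3, 6], [4], [5]].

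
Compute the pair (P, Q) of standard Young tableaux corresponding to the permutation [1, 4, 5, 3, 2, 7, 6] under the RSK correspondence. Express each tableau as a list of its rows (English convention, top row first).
Insert each entry of the permutation into P by Schensted row insertion, recording in Q the position of each new cell.

Insert 1: appended to row 1. P = [[1]].
Insert 4: appended to row 1. P = [[1, 4]].
Insert 5: appended to row 1. P = [[1, 4, 5]].
Insert 3: 3 bumps 4 from row 1; 4 starts row 2. P = [[1, 3, 5], [4]].
Insert 2: 2 bumps 3 from row 1; 3 bumps 4 from row 2; 4 starts row 3. P = [[1, 2, 5], [3], [4]].
Insert 7: appended to row 1. P = [[1, 2, 5, 7], [3], [4]].
Insert 6: 6 bumps 7 from row 1; 7 appends to row 2. P = [[1, 2, 5, 6], [3, 7], [4]].

So P = [[1, 2, 5, 6], [3, 7], [4]], Q = [[1, 2, 3, 6], [4, 7], [5]].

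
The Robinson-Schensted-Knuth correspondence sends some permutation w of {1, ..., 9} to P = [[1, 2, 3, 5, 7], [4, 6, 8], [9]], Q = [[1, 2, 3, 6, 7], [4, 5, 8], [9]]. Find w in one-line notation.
1 4 6 2 3 5 9 8 7

Reverse the RSK construction: for i from n down to 1, find the cell of Q containing i, remove the entry at that cell from P, and reverse-bump it up through P; the value ejected from row 1 is w(i).

Step i=9: Q has 9 at row 3, column 1; remove 9 from row 3 of P and reverse-bump: 9 enters row 2 and ejects 8; 8 enters row 1 and ejects 7. So w(9) = 7. P is now [[1, 2, 3, 5, 8], [4, 6, 9]].
Step i=8: Q has 8 at row 2, column 3; remove 9 from row 2 of P and reverse-bump: 9 enters row 1 and ejects 8. So w(8) = 8. P is now [[1, 2, 3, 5, 9], [4, 6]].
Step i=7: Q has 7 at row 1, column 5; remove that cell from P, ejecting 9. So w(7) = 9. P is now [[1, 2, 3, 5], [4, 6]].
Step i=6: Q has 6 at row 1, column 4; remove that cell from P, ejecting 5. So w(6) = 5. P is now [[1, 2, 3], [4, 6]].
Step i=5: Q has 5 at row 2, column 2; remove 6 from row 2 of P and reverse-bump: 6 enters row 1 and ejects 3. So w(5) = 3. P is now [[1, 2, 6], [4]].
Step i=4: Q has 4 at row 2, column 1; remove 4 from row 2 of P and reverse-bump: 4 enters row 1 and ejects 2. So w(4) = 2. P is now [[1, 4, 6]].
Step i=3: Q has 3 at row 1, column 3; remove that cell from P, ejecting 6. So w(3) = 6. P is now [[1, 4]].
Step i=2: Q has 2 at row 1, column 2; remove that cell from P, ejecting 4. So w(2) = 4. P is now [[1]].
Step i=1: Q has 1 at row 1, column 1; remove that cell from P, ejecting 1. So w(1) = 1. P is now [].

So w = 1 4 6 2 3 5 9 8 7.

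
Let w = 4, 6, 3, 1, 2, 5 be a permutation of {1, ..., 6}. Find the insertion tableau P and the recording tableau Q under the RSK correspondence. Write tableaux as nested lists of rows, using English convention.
Insert each entry of the permutation into P by Schensted row insertion, recording in Q the position of each new cell.

Insert 4: appended to row 1. P = [[4]].
Insert 6: appended to row 1. P = [[4, 6]].
Insert 3: 3 bumps 4 from row 1; 4 starts row 2. P = [[3, 6], [4]].
Insert 1: 1 bumps 3 from row 1; 3 bumps 4 from row 2; 4 starts row 3. P = [[1, 6], [3], [4]].
Insert 2: 2 bumps 6 from row 1; 6 appends to row 2. P = [[1, 2], [3, 6], [4]].
Insert 5: appended to row 1. P = [[1, 2, 5], [3, 6], [4]].

So P = [[1, 2, 5], [3, 6], [4]], Q = [[1, 2, 6], [3, 5], [4]].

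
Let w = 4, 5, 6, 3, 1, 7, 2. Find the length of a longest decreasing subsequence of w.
3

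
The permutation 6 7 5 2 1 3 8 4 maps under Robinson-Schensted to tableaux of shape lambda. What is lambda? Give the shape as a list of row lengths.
[3, 3, 1, 1]

Row-insert each entry into an empty tableau.

After inserting 6: P = [[6]].
After inserting 7: P = [[6, 7]].
After inserting 5: P = [[5, 7], [6]].
After inserting 2: P = [[2, 7], [5], [6]].
After inserting 1: P = [[1, 7], [2], [5], [6]].
After inserting 3: P = [[1, 3], [2, 7], [5], [6]].
After inserting 8: P = [[1, 3, 8], [2, 7], [5], [6]].
After inserting 4: P = [[1, 3, 4], [2, 7, 8], [5], [6]].

The final insertion tableau P = [[1, 3, 4], [2, 7, 8], [5], [6]] has shape [3, 3, 1, 1].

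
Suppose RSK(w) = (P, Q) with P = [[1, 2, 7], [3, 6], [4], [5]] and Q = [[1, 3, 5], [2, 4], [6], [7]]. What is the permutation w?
Reverse the RSK construction: for i from n down to 1, find the cell of Q containing i, remove the entry at that cell from P, and reverse-bump it up through P; the value ejected from row 1 is w(i).

Step i=7: Q has 7 at row 4, column 1; remove 5 from row 4 of P and reverse-bump: 5 enters row 3 and ejects 4; 4 enters row 2 and ejects 3; 3 enters row 1 and ejects 2. So w(7) = 2. P is now [[1, 3, 7], [4, 6], [5]].
Step i=6: Q has 6 at row 3, column 1; remove 5 from row 3 of P and reverse-bump: 5 enters row 2 and ejects 4; 4 enters row 1 and ejects 3. So w(6) = 3. P is now [[1, 4, 7], [5, 6]].
Step i=5: Q has 5 at row 1, column 3; remove that cell from P, ejecting 7. So w(5) = 7. P is now [[1, 4], [5, 6]].
Step i=4: Q has 4 at row 2, column 2; remove 6 from row 2 of P and reverse-bump: 6 enters row 1 and ejects 4. So w(4) = 4. P is now [[1, 6], [5]].
Step i=3: Q has 3 at row 1, column 2; remove that cell from P, ejecting 6. So w(3) = 6. P is now [[1], [5]].
Step i=2: Q has 2 at row 2, column 1; remove 5 from row 2 of P and reverse-bump: 5 enters row 1 and ejects 1. So w(2) = 1. P is now [[5]].
Step i=1: Q has 1 at row 1, column 1; remove that cell from P, ejecting 5. So w(1) = 5. P is now [].

So w = 5 1 6 4 7 3 2.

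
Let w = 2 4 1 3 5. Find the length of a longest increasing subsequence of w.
3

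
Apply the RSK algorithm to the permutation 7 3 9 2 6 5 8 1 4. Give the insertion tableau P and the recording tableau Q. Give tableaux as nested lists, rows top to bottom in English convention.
P = [[1, 4, 8], [2, 5], [3, 6], [7, 9]], Q = [[1, 3, 7], [2, 5], [4, 6], [8, 9]]

Insert each entry of the permutation into P by Schensted row insertion, recording in Q the position of each new cell.

Insert 7: appended to row 1. P = [[7]], Q = [[1]].
Insert 3: 3 bumps 7 from row 1; 7 starts row 2. P = [[3], [7]], Q = [[1], [2]].
Insert 9: appended to row 1. P = [[3, 9], [7]], Q = [[1, 3], [2]].
Insert 2: 2 bumps 3 from row 1; 3 bumps 7 from row 2; 7 starts row 3. P = [[2, 9], [3], [7]], Q = [[1, 3], [2], [4]].
Insert 6: 6 bumps 9 from row 1; 9 appends to row 2. P = [[2, 6], [3, 9], [7]], Q = [[1, 3], [2, 5], [4]].
Insert 5: 5 bumps 6 from row 1; 6 bumps 9 from row 2; 9 appends to row 3. P = [[2, 5], [3, 6], [7, 9]], Q = [[1, 3], [2, 5], [4, 6]].
Insert 8: appended to row 1. P = [[2, 5, 8], [3, 6], [7, 9]], Q = [[1, 3, 7], [2, 5], [4, 6]].
Insert 1: 1 bumps 2 from row 1; 2 bumps 3 from row 2; 3 bumps 7 from row 3; 7 starts row 4. P = [[1, 5, 8], [2, 6], [3, 9], [7]], Q = [[1, 3, 7], [2, 5], [4, 6], [8]].
Insert 4: 4 bumps 5 from row 1; 5 bumps 6 from row 2; 6 bumps 9 from row 3; 9 appends to row 4. P = [[1, 4, 8], [2, 5], [3, 6], [7, 9]], Q = [[1, 3, 7], [2, 5], [4, 6], [8, 9]].

So P = [[1, 4, 8], [2, 5], [3, 6], [7, 9]], Q = [[1, 3, 7], [2, 5], [4, 6], [8, 9]].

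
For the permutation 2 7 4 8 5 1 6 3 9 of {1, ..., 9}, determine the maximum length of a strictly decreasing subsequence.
3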